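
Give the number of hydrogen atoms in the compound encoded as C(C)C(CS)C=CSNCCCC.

21

Hydrogens are implicit in SMILES; fill each atom to its normal valence:
  5 × C: 2 H each → 10
  3 × C: 1 H each → 3
  2 × C: 3 H each → 6
  1 × N: 1 H
  1 × S: 1 H
  1 × S: no H
  Total hydrogens = 21.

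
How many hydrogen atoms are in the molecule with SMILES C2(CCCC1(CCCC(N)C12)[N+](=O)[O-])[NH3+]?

Hydrogens are implicit in SMILES; fill each atom to its normal valence:
  6 × C: 2 H each → 12
  3 × C: 1 H each → 3
  1 × C: no H
  1 × N (charge +1): 3 H
  1 × N: 2 H
  1 × N (charge +1): no H
  1 × O: no H
  1 × O (charge -1): no H
  Total hydrogens = 20.

20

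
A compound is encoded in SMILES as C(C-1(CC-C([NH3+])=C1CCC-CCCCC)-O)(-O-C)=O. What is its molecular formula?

C15H28NO3+

Heavy atoms from the SMILES: 15 C, 1 N, 3 O.
Implicit hydrogens by atom environment:
  9 × C: 2 H each → 18
  4 × C: no H
  2 × C: 3 H each → 6
  2 × O: no H
  1 × N (charge +1): 3 H
  1 × O: 1 H
  Total hydrogens = 28.
Net charge +1.
Molecular formula: C15H28NO3+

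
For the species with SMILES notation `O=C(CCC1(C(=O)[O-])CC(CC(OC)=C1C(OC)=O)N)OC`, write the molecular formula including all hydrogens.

C14H20NO7-

Heavy atoms from the SMILES: 14 C, 1 N, 7 O.
Implicit hydrogens by atom environment:
  6 × C: no H
  6 × O: no H
  4 × C: 2 H each → 8
  3 × C: 3 H each → 9
  1 × C: 1 H
  1 × N: 2 H
  1 × O (charge -1): no H
  Total hydrogens = 20.
Net charge -1.
Molecular formula: C14H20NO7-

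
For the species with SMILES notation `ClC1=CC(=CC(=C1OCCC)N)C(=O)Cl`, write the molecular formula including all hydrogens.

C10H11Cl2NO2

Heavy atoms from the SMILES: 10 C, 2 Cl, 1 N, 2 O.
Implicit hydrogens by atom environment:
  4 × C (aromatic): no H
  2 × C: 2 H each → 4
  2 × C (aromatic): 1 H each → 2
  2 × Cl: no H
  2 × O: no H
  1 × C: 3 H
  1 × C: no H
  1 × N: 2 H
  Total hydrogens = 11.
Molecular formula: C10H11Cl2NO2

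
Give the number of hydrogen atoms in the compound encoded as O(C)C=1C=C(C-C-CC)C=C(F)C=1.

15

Hydrogens are implicit in SMILES; fill each atom to its normal valence:
  3 × C: 2 H each → 6
  3 × C (aromatic): 1 H each → 3
  3 × C (aromatic): no H
  2 × C: 3 H each → 6
  1 × F: no H
  1 × O: no H
  Total hydrogens = 15.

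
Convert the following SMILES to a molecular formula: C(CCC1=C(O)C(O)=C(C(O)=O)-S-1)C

C9H12O4S

Heavy atoms from the SMILES: 9 C, 4 O, 1 S.
Implicit hydrogens by atom environment:
  4 × C (aromatic): no H
  3 × C: 2 H each → 6
  3 × O: 1 H each → 3
  1 × C: 3 H
  1 × C: no H
  1 × O: no H
  1 × S (aromatic): no H
  Total hydrogens = 12.
Molecular formula: C9H12O4S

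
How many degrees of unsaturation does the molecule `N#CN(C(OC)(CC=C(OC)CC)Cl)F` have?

3

Molecular formula from the SMILES: C9H14ClFN2O2.
DoU = (2C + 2 + N − H − X)/2 = (2·9 + 2 + 2 − 14 − 2)/2 = 6/2 = 3.
(Structurally: 0 ring(s) + 3 π bond(s) = 3.)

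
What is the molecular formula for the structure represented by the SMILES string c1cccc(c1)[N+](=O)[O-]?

C6H5NO2

Heavy atoms from the SMILES: 6 C, 1 N, 2 O.
Implicit hydrogens by atom environment:
  5 × C (aromatic): 1 H each → 5
  1 × C (aromatic): no H
  1 × N (charge +1): no H
  1 × O: no H
  1 × O (charge -1): no H
  Total hydrogens = 5.
Molecular formula: C6H5NO2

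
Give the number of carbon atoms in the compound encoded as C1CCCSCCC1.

The symbol for carbon appears 7 times in the SMILES.

7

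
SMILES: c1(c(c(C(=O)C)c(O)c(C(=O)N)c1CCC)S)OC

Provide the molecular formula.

C13H17NO4S

Heavy atoms from the SMILES: 13 C, 1 N, 4 O, 1 S.
Implicit hydrogens by atom environment:
  6 × C (aromatic): no H
  3 × C: 3 H each → 9
  3 × O: no H
  2 × C: 2 H each → 4
  2 × C: no H
  1 × N: 2 H
  1 × O: 1 H
  1 × S: 1 H
  Total hydrogens = 17.
Molecular formula: C13H17NO4S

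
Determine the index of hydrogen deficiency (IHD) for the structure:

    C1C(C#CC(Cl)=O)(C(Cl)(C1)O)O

Molecular formula from the SMILES: C7H6Cl2O3.
DoU = (2C + 2 + N − H − X)/2 = (2·7 + 2 + 0 − 6 − 2)/2 = 8/2 = 4.
(Structurally: 1 ring(s) + 3 π bond(s) = 4.)

4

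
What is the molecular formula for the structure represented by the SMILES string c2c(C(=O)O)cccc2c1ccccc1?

C13H10O2

Heavy atoms from the SMILES: 13 C, 2 O.
Implicit hydrogens by atom environment:
  9 × C (aromatic): 1 H each → 9
  3 × C (aromatic): no H
  1 × C: no H
  1 × O: 1 H
  1 × O: no H
  Total hydrogens = 10.
Molecular formula: C13H10O2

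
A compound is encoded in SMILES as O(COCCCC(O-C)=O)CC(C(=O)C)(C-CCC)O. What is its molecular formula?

C14H26O6

Heavy atoms from the SMILES: 14 C, 6 O.
Implicit hydrogens by atom environment:
  8 × C: 2 H each → 16
  5 × O: no H
  3 × C: 3 H each → 9
  3 × C: no H
  1 × O: 1 H
  Total hydrogens = 26.
Molecular formula: C14H26O6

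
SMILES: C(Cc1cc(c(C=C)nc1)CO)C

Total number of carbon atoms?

The symbol for carbon appears 11 times in the SMILES. Lowercase c denotes aromatic carbon and counts toward C.

11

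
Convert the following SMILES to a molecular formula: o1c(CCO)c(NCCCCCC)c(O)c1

Heavy atoms from the SMILES: 12 C, 1 N, 3 O.
Implicit hydrogens by atom environment:
  7 × C: 2 H each → 14
  3 × C (aromatic): no H
  2 × O: 1 H each → 2
  1 × C: 3 H
  1 × C (aromatic): 1 H
  1 × N: 1 H
  1 × O (aromatic): no H
  Total hydrogens = 21.
Molecular formula: C12H21NO3

C12H21NO3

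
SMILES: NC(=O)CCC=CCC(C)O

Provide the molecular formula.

Heavy atoms from the SMILES: 8 C, 1 N, 2 O.
Implicit hydrogens by atom environment:
  3 × C: 2 H each → 6
  3 × C: 1 H each → 3
  1 × C: 3 H
  1 × C: no H
  1 × N: 2 H
  1 × O: 1 H
  1 × O: no H
  Total hydrogens = 15.
Molecular formula: C8H15NO2

C8H15NO2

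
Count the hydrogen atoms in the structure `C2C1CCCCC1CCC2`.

Hydrogens are implicit in SMILES; fill each atom to its normal valence:
  8 × C: 2 H each → 16
  2 × C: 1 H each → 2
  Total hydrogens = 18.

18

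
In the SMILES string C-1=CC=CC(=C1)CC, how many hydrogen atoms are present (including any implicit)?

10

Hydrogens are implicit in SMILES; fill each atom to its normal valence:
  5 × C (aromatic): 1 H each → 5
  1 × C: 3 H
  1 × C: 2 H
  1 × C (aromatic): no H
  Total hydrogens = 10.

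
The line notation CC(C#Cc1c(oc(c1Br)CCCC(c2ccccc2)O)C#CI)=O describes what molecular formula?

C20H16BrIO3

Heavy atoms from the SMILES: 1 Br, 20 C, 1 I, 3 O.
Implicit hydrogens by atom environment:
  5 × C (aromatic): 1 H each → 5
  5 × C (aromatic): no H
  5 × C: no H
  3 × C: 2 H each → 6
  1 × Br: no H
  1 × C: 3 H
  1 × C: 1 H
  1 × I: no H
  1 × O: 1 H
  1 × O (aromatic): no H
  1 × O: no H
  Total hydrogens = 16.
Molecular formula: C20H16BrIO3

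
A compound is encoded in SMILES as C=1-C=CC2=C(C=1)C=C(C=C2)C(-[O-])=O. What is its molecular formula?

C11H7O2-

Heavy atoms from the SMILES: 11 C, 2 O.
Implicit hydrogens by atom environment:
  7 × C (aromatic): 1 H each → 7
  3 × C (aromatic): no H
  1 × C: no H
  1 × O: no H
  1 × O (charge -1): no H
  Total hydrogens = 7.
Net charge -1.
Molecular formula: C11H7O2-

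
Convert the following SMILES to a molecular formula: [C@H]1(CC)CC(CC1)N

C7H15N

Heavy atoms from the SMILES: 7 C, 1 N.
Implicit hydrogens by atom environment:
  4 × C: 2 H each → 8
  2 × C: 1 H each → 2
  1 × C: 3 H
  1 × N: 2 H
  Total hydrogens = 15.
Molecular formula: C7H15N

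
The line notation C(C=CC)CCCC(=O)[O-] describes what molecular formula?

C8H13O2-

Heavy atoms from the SMILES: 8 C, 2 O.
Implicit hydrogens by atom environment:
  4 × C: 2 H each → 8
  2 × C: 1 H each → 2
  1 × C: 3 H
  1 × C: no H
  1 × O: no H
  1 × O (charge -1): no H
  Total hydrogens = 13.
Net charge -1.
Molecular formula: C8H13O2-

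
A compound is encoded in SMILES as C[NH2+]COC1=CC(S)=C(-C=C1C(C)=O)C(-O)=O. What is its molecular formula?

Heavy atoms from the SMILES: 11 C, 1 N, 4 O, 1 S.
Implicit hydrogens by atom environment:
  4 × C (aromatic): no H
  3 × O: no H
  2 × C: 3 H each → 6
  2 × C (aromatic): 1 H each → 2
  2 × C: no H
  1 × C: 2 H
  1 × N (charge +1): 2 H
  1 × O: 1 H
  1 × S: 1 H
  Total hydrogens = 14.
Net charge +1.
Molecular formula: C11H14NO4S+

C11H14NO4S+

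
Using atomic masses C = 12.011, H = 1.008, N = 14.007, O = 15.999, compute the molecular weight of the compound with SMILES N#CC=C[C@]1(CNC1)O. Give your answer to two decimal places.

124.14

Molecular formula: C6H8N2O.
M = 6×12.011 + 8×1.008 + 2×14.007 + 1×15.999 = 124.14 g/mol.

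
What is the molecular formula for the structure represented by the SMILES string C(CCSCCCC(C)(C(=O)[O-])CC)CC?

Heavy atoms from the SMILES: 13 C, 2 O, 1 S.
Implicit hydrogens by atom environment:
  8 × C: 2 H each → 16
  3 × C: 3 H each → 9
  2 × C: no H
  1 × O: no H
  1 × O (charge -1): no H
  1 × S: no H
  Total hydrogens = 25.
Net charge -1.
Molecular formula: C13H25O2S-

C13H25O2S-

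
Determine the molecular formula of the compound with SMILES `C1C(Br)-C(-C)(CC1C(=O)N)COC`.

C9H16BrNO2

Heavy atoms from the SMILES: 1 Br, 9 C, 1 N, 2 O.
Implicit hydrogens by atom environment:
  3 × C: 2 H each → 6
  2 × C: 3 H each → 6
  2 × C: 1 H each → 2
  2 × C: no H
  2 × O: no H
  1 × Br: no H
  1 × N: 2 H
  Total hydrogens = 16.
Molecular formula: C9H16BrNO2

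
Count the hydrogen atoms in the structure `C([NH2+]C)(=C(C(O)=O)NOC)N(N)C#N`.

12

Hydrogens are implicit in SMILES; fill each atom to its normal valence:
  4 × C: no H
  2 × C: 3 H each → 6
  2 × N: no H
  2 × O: no H
  1 × N (charge +1): 2 H
  1 × N: 2 H
  1 × N: 1 H
  1 × O: 1 H
  Total hydrogens = 12.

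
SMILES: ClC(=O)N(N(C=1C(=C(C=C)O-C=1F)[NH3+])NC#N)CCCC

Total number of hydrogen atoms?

Hydrogens are implicit in SMILES; fill each atom to its normal valence:
  4 × C: 2 H each → 8
  4 × C (aromatic): no H
  3 × N: no H
  2 × C: no H
  1 × C: 3 H
  1 × C: 1 H
  1 × Cl: no H
  1 × F: no H
  1 × N (charge +1): 3 H
  1 × N: 1 H
  1 × O (aromatic): no H
  1 × O: no H
  Total hydrogens = 16.

16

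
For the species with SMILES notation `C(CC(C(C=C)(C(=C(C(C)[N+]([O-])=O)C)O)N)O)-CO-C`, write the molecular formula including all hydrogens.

C13H24N2O5

Heavy atoms from the SMILES: 13 C, 2 N, 5 O.
Implicit hydrogens by atom environment:
  4 × C: 2 H each → 8
  3 × C: 3 H each → 9
  3 × C: 1 H each → 3
  3 × C: no H
  2 × O: 1 H each → 2
  2 × O: no H
  1 × N: 2 H
  1 × N (charge +1): no H
  1 × O (charge -1): no H
  Total hydrogens = 24.
Molecular formula: C13H24N2O5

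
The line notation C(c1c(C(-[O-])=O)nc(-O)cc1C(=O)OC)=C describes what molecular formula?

Heavy atoms from the SMILES: 10 C, 1 N, 5 O.
Implicit hydrogens by atom environment:
  4 × C (aromatic): no H
  3 × O: no H
  2 × C: no H
  1 × C: 3 H
  1 × C: 2 H
  1 × C (aromatic): 1 H
  1 × C: 1 H
  1 × N (aromatic): no H
  1 × O: 1 H
  1 × O (charge -1): no H
  Total hydrogens = 8.
Net charge -1.
Molecular formula: C10H8NO5-

C10H8NO5-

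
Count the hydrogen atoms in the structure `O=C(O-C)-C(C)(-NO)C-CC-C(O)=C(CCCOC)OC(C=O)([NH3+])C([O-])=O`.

Hydrogens are implicit in SMILES; fill each atom to its normal valence:
  6 × C: 2 H each → 12
  6 × C: no H
  6 × O: no H
  3 × C: 3 H each → 9
  2 × O: 1 H each → 2
  1 × C: 1 H
  1 × N (charge +1): 3 H
  1 × N: 1 H
  1 × O (charge -1): no H
  Total hydrogens = 28.

28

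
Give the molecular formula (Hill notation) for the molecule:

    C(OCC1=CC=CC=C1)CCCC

Heavy atoms from the SMILES: 12 C, 1 O.
Implicit hydrogens by atom environment:
  5 × C: 2 H each → 10
  5 × C (aromatic): 1 H each → 5
  1 × C: 3 H
  1 × C (aromatic): no H
  1 × O: no H
  Total hydrogens = 18.
Molecular formula: C12H18O

C12H18O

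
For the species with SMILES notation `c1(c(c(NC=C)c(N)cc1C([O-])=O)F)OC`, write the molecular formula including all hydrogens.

C10H10FN2O3-

Heavy atoms from the SMILES: 10 C, 1 F, 2 N, 3 O.
Implicit hydrogens by atom environment:
  5 × C (aromatic): no H
  2 × O: no H
  1 × C: 3 H
  1 × C: 2 H
  1 × C (aromatic): 1 H
  1 × C: 1 H
  1 × C: no H
  1 × F: no H
  1 × N: 2 H
  1 × N: 1 H
  1 × O (charge -1): no H
  Total hydrogens = 10.
Net charge -1.
Molecular formula: C10H10FN2O3-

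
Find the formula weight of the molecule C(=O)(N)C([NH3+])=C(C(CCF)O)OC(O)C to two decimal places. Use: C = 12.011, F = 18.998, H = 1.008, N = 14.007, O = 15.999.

Molecular formula: C8H16FN2O4+.
M = 8×12.011 + 1×18.998 + 16×1.008 + 2×14.007 + 4×15.999 = 223.22 g/mol.

223.22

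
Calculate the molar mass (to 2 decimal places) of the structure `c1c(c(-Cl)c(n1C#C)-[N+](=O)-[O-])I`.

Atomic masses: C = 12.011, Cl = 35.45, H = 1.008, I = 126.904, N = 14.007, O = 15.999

Molecular formula: C6H2ClIN2O2.
M = 6×12.011 + 1×35.45 + 2×1.008 + 1×126.904 + 2×14.007 + 2×15.999 = 296.45 g/mol.

296.45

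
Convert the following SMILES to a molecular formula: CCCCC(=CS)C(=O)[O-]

C7H11O2S-

Heavy atoms from the SMILES: 7 C, 2 O, 1 S.
Implicit hydrogens by atom environment:
  3 × C: 2 H each → 6
  2 × C: no H
  1 × C: 3 H
  1 × C: 1 H
  1 × O: no H
  1 × O (charge -1): no H
  1 × S: 1 H
  Total hydrogens = 11.
Net charge -1.
Molecular formula: C7H11O2S-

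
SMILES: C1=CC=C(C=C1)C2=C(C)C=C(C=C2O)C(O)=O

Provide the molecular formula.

C14H12O3

Heavy atoms from the SMILES: 14 C, 3 O.
Implicit hydrogens by atom environment:
  7 × C (aromatic): 1 H each → 7
  5 × C (aromatic): no H
  2 × O: 1 H each → 2
  1 × C: 3 H
  1 × C: no H
  1 × O: no H
  Total hydrogens = 12.
Molecular formula: C14H12O3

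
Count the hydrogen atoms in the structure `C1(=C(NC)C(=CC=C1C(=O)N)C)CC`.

16

Hydrogens are implicit in SMILES; fill each atom to its normal valence:
  4 × C (aromatic): no H
  3 × C: 3 H each → 9
  2 × C (aromatic): 1 H each → 2
  1 × C: 2 H
  1 × C: no H
  1 × N: 2 H
  1 × N: 1 H
  1 × O: no H
  Total hydrogens = 16.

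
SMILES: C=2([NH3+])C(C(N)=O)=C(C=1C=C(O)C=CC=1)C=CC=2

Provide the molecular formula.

C13H13N2O2+

Heavy atoms from the SMILES: 13 C, 2 N, 2 O.
Implicit hydrogens by atom environment:
  7 × C (aromatic): 1 H each → 7
  5 × C (aromatic): no H
  1 × C: no H
  1 × N (charge +1): 3 H
  1 × N: 2 H
  1 × O: 1 H
  1 × O: no H
  Total hydrogens = 13.
Net charge +1.
Molecular formula: C13H13N2O2+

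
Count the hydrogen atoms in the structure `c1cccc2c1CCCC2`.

Hydrogens are implicit in SMILES; fill each atom to its normal valence:
  4 × C: 2 H each → 8
  4 × C (aromatic): 1 H each → 4
  2 × C (aromatic): no H
  Total hydrogens = 12.

12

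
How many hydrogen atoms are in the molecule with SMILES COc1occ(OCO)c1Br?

7

Hydrogens are implicit in SMILES; fill each atom to its normal valence:
  3 × C (aromatic): no H
  2 × O: no H
  1 × Br: no H
  1 × C: 3 H
  1 × C: 2 H
  1 × C (aromatic): 1 H
  1 × O: 1 H
  1 × O (aromatic): no H
  Total hydrogens = 7.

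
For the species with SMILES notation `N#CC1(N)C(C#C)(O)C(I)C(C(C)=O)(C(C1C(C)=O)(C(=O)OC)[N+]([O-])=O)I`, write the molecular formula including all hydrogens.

Heavy atoms from the SMILES: 15 C, 2 I, 3 N, 7 O.
Implicit hydrogens by atom environment:
  9 × C: no H
  5 × O: no H
  3 × C: 3 H each → 9
  3 × C: 1 H each → 3
  2 × I: no H
  1 × N: 2 H
  1 × N: no H
  1 × N (charge +1): no H
  1 × O: 1 H
  1 × O (charge -1): no H
  Total hydrogens = 15.
Molecular formula: C15H15I2N3O7

C15H15I2N3O7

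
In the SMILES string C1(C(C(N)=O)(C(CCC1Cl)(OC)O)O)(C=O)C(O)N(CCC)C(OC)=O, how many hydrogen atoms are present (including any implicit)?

Hydrogens are implicit in SMILES; fill each atom to its normal valence:
  5 × C: no H
  5 × O: no H
  4 × C: 2 H each → 8
  3 × C: 3 H each → 9
  3 × C: 1 H each → 3
  3 × O: 1 H each → 3
  1 × Cl: no H
  1 × N: 2 H
  1 × N: no H
  Total hydrogens = 25.

25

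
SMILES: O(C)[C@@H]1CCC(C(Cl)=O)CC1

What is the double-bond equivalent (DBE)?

2

Molecular formula from the SMILES: C8H13ClO2.
DoU = (2C + 2 + N − H − X)/2 = (2·8 + 2 + 0 − 13 − 1)/2 = 4/2 = 2.
(Structurally: 1 ring(s) + 1 π bond(s) = 2.)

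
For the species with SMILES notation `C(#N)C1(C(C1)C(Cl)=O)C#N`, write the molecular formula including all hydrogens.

Heavy atoms from the SMILES: 6 C, 1 Cl, 2 N, 1 O.
Implicit hydrogens by atom environment:
  4 × C: no H
  2 × N: no H
  1 × C: 2 H
  1 × C: 1 H
  1 × Cl: no H
  1 × O: no H
  Total hydrogens = 3.
Molecular formula: C6H3ClN2O

C6H3ClN2O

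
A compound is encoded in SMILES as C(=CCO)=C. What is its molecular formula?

C4H6O

Heavy atoms from the SMILES: 4 C, 1 O.
Implicit hydrogens by atom environment:
  2 × C: 2 H each → 4
  1 × C: 1 H
  1 × C: no H
  1 × O: 1 H
  Total hydrogens = 6.
Molecular formula: C4H6O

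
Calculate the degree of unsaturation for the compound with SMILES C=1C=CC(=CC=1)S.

Molecular formula from the SMILES: C6H6S.
DoU = (2C + 2 + N − H − X)/2 = (2·6 + 2 + 0 − 6 − 0)/2 = 8/2 = 4.
(Structurally: 1 ring(s) + 3 π bond(s) = 4.)

4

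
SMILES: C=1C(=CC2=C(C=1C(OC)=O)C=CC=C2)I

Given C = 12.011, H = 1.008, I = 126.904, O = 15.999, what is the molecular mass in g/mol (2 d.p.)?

312.11

Molecular formula: C12H9IO2.
M = 12×12.011 + 9×1.008 + 1×126.904 + 2×15.999 = 312.11 g/mol.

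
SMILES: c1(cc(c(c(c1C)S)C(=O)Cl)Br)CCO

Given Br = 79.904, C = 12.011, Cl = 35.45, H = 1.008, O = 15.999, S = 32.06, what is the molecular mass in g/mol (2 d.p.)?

309.60

Molecular formula: C10H10BrClO2S.
M = 1×79.904 + 10×12.011 + 1×35.45 + 10×1.008 + 2×15.999 + 1×32.06 = 309.60 g/mol.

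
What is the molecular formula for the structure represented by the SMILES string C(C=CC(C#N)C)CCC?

C9H15N

Heavy atoms from the SMILES: 9 C, 1 N.
Implicit hydrogens by atom environment:
  3 × C: 2 H each → 6
  3 × C: 1 H each → 3
  2 × C: 3 H each → 6
  1 × C: no H
  1 × N: no H
  Total hydrogens = 15.
Molecular formula: C9H15N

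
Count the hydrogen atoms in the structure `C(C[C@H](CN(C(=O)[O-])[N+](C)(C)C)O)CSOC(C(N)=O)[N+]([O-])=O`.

Hydrogens are implicit in SMILES; fill each atom to its normal valence:
  4 × C: 2 H each → 8
  4 × O: no H
  3 × C: 3 H each → 9
  2 × C: 1 H each → 2
  2 × C: no H
  2 × N (charge +1): no H
  2 × O (charge -1): no H
  1 × N: 2 H
  1 × N: no H
  1 × O: 1 H
  1 × S: no H
  Total hydrogens = 22.

22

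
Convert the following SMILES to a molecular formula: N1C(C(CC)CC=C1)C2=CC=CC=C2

C13H17N

Heavy atoms from the SMILES: 13 C, 1 N.
Implicit hydrogens by atom environment:
  5 × C (aromatic): 1 H each → 5
  4 × C: 1 H each → 4
  2 × C: 2 H each → 4
  1 × C: 3 H
  1 × C (aromatic): no H
  1 × N: 1 H
  Total hydrogens = 17.
Molecular formula: C13H17N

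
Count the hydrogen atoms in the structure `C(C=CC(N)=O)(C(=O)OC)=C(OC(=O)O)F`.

Hydrogens are implicit in SMILES; fill each atom to its normal valence:
  5 × C: no H
  5 × O: no H
  2 × C: 1 H each → 2
  1 × C: 3 H
  1 × F: no H
  1 × N: 2 H
  1 × O: 1 H
  Total hydrogens = 8.

8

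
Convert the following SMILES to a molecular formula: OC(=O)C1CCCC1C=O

C7H10O3

Heavy atoms from the SMILES: 7 C, 3 O.
Implicit hydrogens by atom environment:
  3 × C: 2 H each → 6
  3 × C: 1 H each → 3
  2 × O: no H
  1 × C: no H
  1 × O: 1 H
  Total hydrogens = 10.
Molecular formula: C7H10O3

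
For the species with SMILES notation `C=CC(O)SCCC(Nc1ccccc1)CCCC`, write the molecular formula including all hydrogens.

Heavy atoms from the SMILES: 16 C, 1 N, 1 O, 1 S.
Implicit hydrogens by atom environment:
  6 × C: 2 H each → 12
  5 × C (aromatic): 1 H each → 5
  3 × C: 1 H each → 3
  1 × C: 3 H
  1 × C (aromatic): no H
  1 × N: 1 H
  1 × O: 1 H
  1 × S: no H
  Total hydrogens = 25.
Molecular formula: C16H25NOS

C16H25NOS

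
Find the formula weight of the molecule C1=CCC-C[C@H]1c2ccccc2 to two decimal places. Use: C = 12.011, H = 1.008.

Molecular formula: C12H14.
M = 12×12.011 + 14×1.008 = 158.24 g/mol.

158.24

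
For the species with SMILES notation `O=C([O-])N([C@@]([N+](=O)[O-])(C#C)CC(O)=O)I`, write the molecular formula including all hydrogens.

C6H4IN2O6-

Heavy atoms from the SMILES: 6 C, 1 I, 2 N, 6 O.
Implicit hydrogens by atom environment:
  4 × C: no H
  3 × O: no H
  2 × O (charge -1): no H
  1 × C: 2 H
  1 × C: 1 H
  1 × I: no H
  1 × N: no H
  1 × N (charge +1): no H
  1 × O: 1 H
  Total hydrogens = 4.
Net charge -1.
Molecular formula: C6H4IN2O6-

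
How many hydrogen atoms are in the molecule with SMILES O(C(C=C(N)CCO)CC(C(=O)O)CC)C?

Hydrogens are implicit in SMILES; fill each atom to its normal valence:
  4 × C: 2 H each → 8
  3 × C: 1 H each → 3
  2 × C: 3 H each → 6
  2 × C: no H
  2 × O: 1 H each → 2
  2 × O: no H
  1 × N: 2 H
  Total hydrogens = 21.

21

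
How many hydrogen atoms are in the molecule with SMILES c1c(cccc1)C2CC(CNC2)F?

14

Hydrogens are implicit in SMILES; fill each atom to its normal valence:
  5 × C (aromatic): 1 H each → 5
  3 × C: 2 H each → 6
  2 × C: 1 H each → 2
  1 × C (aromatic): no H
  1 × F: no H
  1 × N: 1 H
  Total hydrogens = 14.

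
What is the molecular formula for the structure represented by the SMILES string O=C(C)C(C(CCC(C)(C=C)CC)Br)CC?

C14H25BrO

Heavy atoms from the SMILES: 1 Br, 14 C, 1 O.
Implicit hydrogens by atom environment:
  5 × C: 2 H each → 10
  4 × C: 3 H each → 12
  3 × C: 1 H each → 3
  2 × C: no H
  1 × Br: no H
  1 × O: no H
  Total hydrogens = 25.
Molecular formula: C14H25BrO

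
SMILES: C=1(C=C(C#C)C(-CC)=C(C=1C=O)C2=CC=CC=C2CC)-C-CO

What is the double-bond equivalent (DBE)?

Molecular formula from the SMILES: C21H22O2.
DoU = (2C + 2 + N − H − X)/2 = (2·21 + 2 + 0 − 22 − 0)/2 = 22/2 = 11.
(Structurally: 2 ring(s) + 9 π bond(s) = 11.)

11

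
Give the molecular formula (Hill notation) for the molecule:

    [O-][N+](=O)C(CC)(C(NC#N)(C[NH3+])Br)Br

Heavy atoms from the SMILES: 2 Br, 6 C, 4 N, 2 O.
Implicit hydrogens by atom environment:
  3 × C: no H
  2 × Br: no H
  2 × C: 2 H each → 4
  1 × C: 3 H
  1 × N (charge +1): 3 H
  1 × N: 1 H
  1 × N (charge +1): no H
  1 × N: no H
  1 × O: no H
  1 × O (charge -1): no H
  Total hydrogens = 11.
Net charge +1.
Molecular formula: C6H11Br2N4O2+

C6H11Br2N4O2+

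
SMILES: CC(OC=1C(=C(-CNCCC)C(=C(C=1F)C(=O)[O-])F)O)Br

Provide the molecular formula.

Heavy atoms from the SMILES: 1 Br, 13 C, 2 F, 1 N, 4 O.
Implicit hydrogens by atom environment:
  6 × C (aromatic): no H
  3 × C: 2 H each → 6
  2 × C: 3 H each → 6
  2 × F: no H
  2 × O: no H
  1 × Br: no H
  1 × C: 1 H
  1 × C: no H
  1 × N: 1 H
  1 × O: 1 H
  1 × O (charge -1): no H
  Total hydrogens = 15.
Net charge -1.
Molecular formula: C13H15BrF2NO4-

C13H15BrF2NO4-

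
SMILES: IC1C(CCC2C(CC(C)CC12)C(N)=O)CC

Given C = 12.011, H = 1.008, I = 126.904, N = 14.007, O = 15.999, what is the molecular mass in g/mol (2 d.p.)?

Molecular formula: C14H24INO.
M = 14×12.011 + 24×1.008 + 1×126.904 + 1×14.007 + 1×15.999 = 349.26 g/mol.

349.26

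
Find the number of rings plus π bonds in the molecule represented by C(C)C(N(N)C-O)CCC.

Molecular formula from the SMILES: C7H18N2O.
DoU = (2C + 2 + N − H − X)/2 = (2·7 + 2 + 2 − 18 − 0)/2 = 0/2 = 0.
(Structurally: 0 ring(s) + 0 π bond(s) = 0.)

0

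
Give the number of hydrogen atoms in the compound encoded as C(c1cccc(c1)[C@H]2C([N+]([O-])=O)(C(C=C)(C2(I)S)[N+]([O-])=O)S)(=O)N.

Hydrogens are implicit in SMILES; fill each atom to its normal valence:
  4 × C (aromatic): 1 H each → 4
  4 × C: no H
  3 × O: no H
  2 × C: 1 H each → 2
  2 × C (aromatic): no H
  2 × N (charge +1): no H
  2 × O (charge -1): no H
  2 × S: 1 H each → 2
  1 × C: 2 H
  1 × I: no H
  1 × N: 2 H
  Total hydrogens = 12.

12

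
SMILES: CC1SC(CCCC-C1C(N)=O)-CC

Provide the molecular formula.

Heavy atoms from the SMILES: 11 C, 1 N, 1 O, 1 S.
Implicit hydrogens by atom environment:
  5 × C: 2 H each → 10
  3 × C: 1 H each → 3
  2 × C: 3 H each → 6
  1 × C: no H
  1 × N: 2 H
  1 × O: no H
  1 × S: no H
  Total hydrogens = 21.
Molecular formula: C11H21NOS

C11H21NOS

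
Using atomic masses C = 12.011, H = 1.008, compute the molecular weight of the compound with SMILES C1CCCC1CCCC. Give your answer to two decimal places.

Molecular formula: C9H18.
M = 9×12.011 + 18×1.008 = 126.24 g/mol.

126.24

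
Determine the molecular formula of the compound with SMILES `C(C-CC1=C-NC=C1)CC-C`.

C10H17N

Heavy atoms from the SMILES: 10 C, 1 N.
Implicit hydrogens by atom environment:
  5 × C: 2 H each → 10
  3 × C (aromatic): 1 H each → 3
  1 × C: 3 H
  1 × C (aromatic): no H
  1 × N (aromatic): 1 H
  Total hydrogens = 17.
Molecular formula: C10H17N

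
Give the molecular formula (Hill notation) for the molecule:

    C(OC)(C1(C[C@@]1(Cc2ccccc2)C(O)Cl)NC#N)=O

Heavy atoms from the SMILES: 14 C, 1 Cl, 2 N, 3 O.
Implicit hydrogens by atom environment:
  5 × C (aromatic): 1 H each → 5
  4 × C: no H
  2 × C: 2 H each → 4
  2 × O: no H
  1 × C: 3 H
  1 × C: 1 H
  1 × C (aromatic): no H
  1 × Cl: no H
  1 × N: 1 H
  1 × N: no H
  1 × O: 1 H
  Total hydrogens = 15.
Molecular formula: C14H15ClN2O3

C14H15ClN2O3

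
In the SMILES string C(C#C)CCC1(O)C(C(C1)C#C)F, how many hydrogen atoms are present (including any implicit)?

Hydrogens are implicit in SMILES; fill each atom to its normal valence:
  4 × C: 2 H each → 8
  4 × C: 1 H each → 4
  3 × C: no H
  1 × F: no H
  1 × O: 1 H
  Total hydrogens = 13.

13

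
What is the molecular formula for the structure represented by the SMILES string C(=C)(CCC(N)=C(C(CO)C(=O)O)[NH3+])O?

C9H17N2O4+

Heavy atoms from the SMILES: 9 C, 2 N, 4 O.
Implicit hydrogens by atom environment:
  4 × C: 2 H each → 8
  4 × C: no H
  3 × O: 1 H each → 3
  1 × C: 1 H
  1 × N (charge +1): 3 H
  1 × N: 2 H
  1 × O: no H
  Total hydrogens = 17.
Net charge +1.
Molecular formula: C9H17N2O4+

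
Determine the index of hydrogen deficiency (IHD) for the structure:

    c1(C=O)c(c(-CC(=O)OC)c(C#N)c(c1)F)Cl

8

Molecular formula from the SMILES: C11H7ClFNO3.
DoU = (2C + 2 + N − H − X)/2 = (2·11 + 2 + 1 − 7 − 2)/2 = 16/2 = 8.
(Structurally: 1 ring(s) + 7 π bond(s) = 8.)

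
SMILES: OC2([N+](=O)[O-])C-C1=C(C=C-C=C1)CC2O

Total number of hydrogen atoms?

Hydrogens are implicit in SMILES; fill each atom to its normal valence:
  4 × C (aromatic): 1 H each → 4
  2 × C: 2 H each → 4
  2 × C (aromatic): no H
  2 × O: 1 H each → 2
  1 × C: 1 H
  1 × C: no H
  1 × N (charge +1): no H
  1 × O: no H
  1 × O (charge -1): no H
  Total hydrogens = 11.

11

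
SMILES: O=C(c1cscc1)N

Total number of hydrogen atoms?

5

Hydrogens are implicit in SMILES; fill each atom to its normal valence:
  3 × C (aromatic): 1 H each → 3
  1 × C (aromatic): no H
  1 × C: no H
  1 × N: 2 H
  1 × O: no H
  1 × S (aromatic): no H
  Total hydrogens = 5.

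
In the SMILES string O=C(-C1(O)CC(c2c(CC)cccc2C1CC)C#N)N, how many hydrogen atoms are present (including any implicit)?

20

Hydrogens are implicit in SMILES; fill each atom to its normal valence:
  3 × C: 2 H each → 6
  3 × C (aromatic): 1 H each → 3
  3 × C (aromatic): no H
  3 × C: no H
  2 × C: 3 H each → 6
  2 × C: 1 H each → 2
  1 × N: 2 H
  1 × N: no H
  1 × O: 1 H
  1 × O: no H
  Total hydrogens = 20.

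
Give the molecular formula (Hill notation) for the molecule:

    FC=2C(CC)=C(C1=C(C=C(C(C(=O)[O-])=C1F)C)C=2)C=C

Heavy atoms from the SMILES: 16 C, 2 F, 2 O.
Implicit hydrogens by atom environment:
  8 × C (aromatic): no H
  2 × C: 3 H each → 6
  2 × C: 2 H each → 4
  2 × C (aromatic): 1 H each → 2
  2 × F: no H
  1 × C: 1 H
  1 × C: no H
  1 × O: no H
  1 × O (charge -1): no H
  Total hydrogens = 13.
Net charge -1.
Molecular formula: C16H13F2O2-

C16H13F2O2-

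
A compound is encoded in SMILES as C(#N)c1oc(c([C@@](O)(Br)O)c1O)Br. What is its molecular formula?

Heavy atoms from the SMILES: 2 Br, 6 C, 1 N, 4 O.
Implicit hydrogens by atom environment:
  4 × C (aromatic): no H
  3 × O: 1 H each → 3
  2 × Br: no H
  2 × C: no H
  1 × N: no H
  1 × O (aromatic): no H
  Total hydrogens = 3.
Molecular formula: C6H3Br2NO4

C6H3Br2NO4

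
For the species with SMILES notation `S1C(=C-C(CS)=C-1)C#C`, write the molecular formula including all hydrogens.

Heavy atoms from the SMILES: 7 C, 2 S.
Implicit hydrogens by atom environment:
  2 × C (aromatic): 1 H each → 2
  2 × C (aromatic): no H
  1 × C: 2 H
  1 × C: 1 H
  1 × C: no H
  1 × S: 1 H
  1 × S (aromatic): no H
  Total hydrogens = 6.
Molecular formula: C7H6S2

C7H6S2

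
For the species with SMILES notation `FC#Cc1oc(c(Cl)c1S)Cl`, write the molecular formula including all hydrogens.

Heavy atoms from the SMILES: 6 C, 2 Cl, 1 F, 1 O, 1 S.
Implicit hydrogens by atom environment:
  4 × C (aromatic): no H
  2 × C: no H
  2 × Cl: no H
  1 × F: no H
  1 × O (aromatic): no H
  1 × S: 1 H
  Total hydrogens = 1.
Molecular formula: C6HCl2FOS

C6HCl2FOS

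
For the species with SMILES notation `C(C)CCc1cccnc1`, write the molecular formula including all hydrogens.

C9H13N

Heavy atoms from the SMILES: 9 C, 1 N.
Implicit hydrogens by atom environment:
  4 × C (aromatic): 1 H each → 4
  3 × C: 2 H each → 6
  1 × C: 3 H
  1 × C (aromatic): no H
  1 × N (aromatic): no H
  Total hydrogens = 13.
Molecular formula: C9H13N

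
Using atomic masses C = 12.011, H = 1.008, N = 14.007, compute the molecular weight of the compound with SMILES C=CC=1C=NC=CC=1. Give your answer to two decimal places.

Molecular formula: C7H7N.
M = 7×12.011 + 7×1.008 + 1×14.007 = 105.14 g/mol.

105.14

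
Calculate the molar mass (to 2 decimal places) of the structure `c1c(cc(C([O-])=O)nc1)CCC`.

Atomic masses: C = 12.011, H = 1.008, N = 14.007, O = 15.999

164.18

Molecular formula: C9H10NO2-.
M = 9×12.011 + 10×1.008 + 1×14.007 + 2×15.999 = 164.18 g/mol.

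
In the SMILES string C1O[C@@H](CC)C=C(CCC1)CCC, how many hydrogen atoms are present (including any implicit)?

22

Hydrogens are implicit in SMILES; fill each atom to its normal valence:
  7 × C: 2 H each → 14
  2 × C: 3 H each → 6
  2 × C: 1 H each → 2
  1 × C: no H
  1 × O: no H
  Total hydrogens = 22.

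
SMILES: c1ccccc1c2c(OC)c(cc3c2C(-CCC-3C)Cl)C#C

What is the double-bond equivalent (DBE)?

Molecular formula from the SMILES: C20H19ClO.
DoU = (2C + 2 + N − H − X)/2 = (2·20 + 2 + 0 − 19 − 1)/2 = 22/2 = 11.
(Structurally: 3 ring(s) + 8 π bond(s) = 11.)

11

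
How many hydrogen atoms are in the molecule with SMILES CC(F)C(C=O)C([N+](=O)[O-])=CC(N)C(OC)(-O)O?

15

Hydrogens are implicit in SMILES; fill each atom to its normal valence:
  5 × C: 1 H each → 5
  3 × O: no H
  2 × C: 3 H each → 6
  2 × C: no H
  2 × O: 1 H each → 2
  1 × F: no H
  1 × N: 2 H
  1 × N (charge +1): no H
  1 × O (charge -1): no H
  Total hydrogens = 15.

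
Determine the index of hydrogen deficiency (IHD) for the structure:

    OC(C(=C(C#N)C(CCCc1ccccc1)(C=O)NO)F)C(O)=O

9

Molecular formula from the SMILES: C16H17FN2O5.
DoU = (2C + 2 + N − H − X)/2 = (2·16 + 2 + 2 − 17 − 1)/2 = 18/2 = 9.
(Structurally: 1 ring(s) + 8 π bond(s) = 9.)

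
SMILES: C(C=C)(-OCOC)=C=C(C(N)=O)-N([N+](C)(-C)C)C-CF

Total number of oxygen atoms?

3

The symbol for oxygen appears 3 times in the SMILES.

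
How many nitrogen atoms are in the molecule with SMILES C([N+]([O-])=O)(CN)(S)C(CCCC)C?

2

The symbol for nitrogen appears 2 times in the SMILES.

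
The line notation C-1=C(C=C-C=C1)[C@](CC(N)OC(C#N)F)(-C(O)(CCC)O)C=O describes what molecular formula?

C16H21FN2O4

Heavy atoms from the SMILES: 16 C, 1 F, 2 N, 4 O.
Implicit hydrogens by atom environment:
  5 × C (aromatic): 1 H each → 5
  3 × C: 2 H each → 6
  3 × C: 1 H each → 3
  3 × C: no H
  2 × O: 1 H each → 2
  2 × O: no H
  1 × C: 3 H
  1 × C (aromatic): no H
  1 × F: no H
  1 × N: 2 H
  1 × N: no H
  Total hydrogens = 21.
Molecular formula: C16H21FN2O4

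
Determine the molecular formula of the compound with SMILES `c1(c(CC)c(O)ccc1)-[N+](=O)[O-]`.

Heavy atoms from the SMILES: 8 C, 1 N, 3 O.
Implicit hydrogens by atom environment:
  3 × C (aromatic): 1 H each → 3
  3 × C (aromatic): no H
  1 × C: 3 H
  1 × C: 2 H
  1 × N (charge +1): no H
  1 × O: 1 H
  1 × O: no H
  1 × O (charge -1): no H
  Total hydrogens = 9.
Molecular formula: C8H9NO3

C8H9NO3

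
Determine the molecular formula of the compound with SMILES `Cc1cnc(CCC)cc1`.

C9H13N

Heavy atoms from the SMILES: 9 C, 1 N.
Implicit hydrogens by atom environment:
  3 × C (aromatic): 1 H each → 3
  2 × C: 3 H each → 6
  2 × C: 2 H each → 4
  2 × C (aromatic): no H
  1 × N (aromatic): no H
  Total hydrogens = 13.
Molecular formula: C9H13N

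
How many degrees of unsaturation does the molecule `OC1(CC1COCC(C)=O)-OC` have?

2

Molecular formula from the SMILES: C8H14O4.
DoU = (2C + 2 + N − H − X)/2 = (2·8 + 2 + 0 − 14 − 0)/2 = 4/2 = 2.
(Structurally: 1 ring(s) + 1 π bond(s) = 2.)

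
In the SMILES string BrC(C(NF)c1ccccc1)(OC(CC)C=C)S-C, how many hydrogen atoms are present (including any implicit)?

19

Hydrogens are implicit in SMILES; fill each atom to its normal valence:
  5 × C (aromatic): 1 H each → 5
  3 × C: 1 H each → 3
  2 × C: 3 H each → 6
  2 × C: 2 H each → 4
  1 × Br: no H
  1 × C: no H
  1 × C (aromatic): no H
  1 × F: no H
  1 × N: 1 H
  1 × O: no H
  1 × S: no H
  Total hydrogens = 19.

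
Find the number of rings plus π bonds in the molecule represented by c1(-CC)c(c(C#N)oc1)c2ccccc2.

9

Molecular formula from the SMILES: C13H11NO.
DoU = (2C + 2 + N − H − X)/2 = (2·13 + 2 + 1 − 11 − 0)/2 = 18/2 = 9.
(Structurally: 2 ring(s) + 7 π bond(s) = 9.)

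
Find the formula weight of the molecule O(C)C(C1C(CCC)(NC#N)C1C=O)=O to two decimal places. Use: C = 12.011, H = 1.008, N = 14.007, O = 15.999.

210.23

Molecular formula: C10H14N2O3.
M = 10×12.011 + 14×1.008 + 2×14.007 + 3×15.999 = 210.23 g/mol.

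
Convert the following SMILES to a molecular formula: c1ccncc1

C5H5N

Heavy atoms from the SMILES: 5 C, 1 N.
Implicit hydrogens by atom environment:
  5 × C (aromatic): 1 H each → 5
  1 × N (aromatic): no H
  Total hydrogens = 5.
Molecular formula: C5H5N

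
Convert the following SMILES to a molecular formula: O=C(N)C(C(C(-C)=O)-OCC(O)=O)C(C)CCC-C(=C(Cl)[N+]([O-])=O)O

C14H21ClN2O8

Heavy atoms from the SMILES: 14 C, 1 Cl, 2 N, 8 O.
Implicit hydrogens by atom environment:
  5 × C: no H
  5 × O: no H
  4 × C: 2 H each → 8
  3 × C: 1 H each → 3
  2 × C: 3 H each → 6
  2 × O: 1 H each → 2
  1 × Cl: no H
  1 × N: 2 H
  1 × N (charge +1): no H
  1 × O (charge -1): no H
  Total hydrogens = 21.
Molecular formula: C14H21ClN2O8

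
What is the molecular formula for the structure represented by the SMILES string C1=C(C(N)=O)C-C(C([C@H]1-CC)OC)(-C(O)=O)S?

Heavy atoms from the SMILES: 11 C, 1 N, 4 O, 1 S.
Implicit hydrogens by atom environment:
  4 × C: no H
  3 × C: 1 H each → 3
  3 × O: no H
  2 × C: 3 H each → 6
  2 × C: 2 H each → 4
  1 × N: 2 H
  1 × O: 1 H
  1 × S: 1 H
  Total hydrogens = 17.
Molecular formula: C11H17NO4S

C11H17NO4S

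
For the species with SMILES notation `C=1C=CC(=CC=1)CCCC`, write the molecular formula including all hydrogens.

C10H14

Heavy atoms from the SMILES: 10 C.
Implicit hydrogens by atom environment:
  5 × C (aromatic): 1 H each → 5
  3 × C: 2 H each → 6
  1 × C: 3 H
  1 × C (aromatic): no H
  Total hydrogens = 14.
Molecular formula: C10H14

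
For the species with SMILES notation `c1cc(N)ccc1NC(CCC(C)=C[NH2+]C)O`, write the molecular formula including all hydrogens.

Heavy atoms from the SMILES: 13 C, 3 N, 1 O.
Implicit hydrogens by atom environment:
  4 × C (aromatic): 1 H each → 4
  2 × C: 3 H each → 6
  2 × C: 2 H each → 4
  2 × C: 1 H each → 2
  2 × C (aromatic): no H
  1 × C: no H
  1 × N: 2 H
  1 × N (charge +1): 2 H
  1 × N: 1 H
  1 × O: 1 H
  Total hydrogens = 22.
Net charge +1.
Molecular formula: C13H22N3O+

C13H22N3O+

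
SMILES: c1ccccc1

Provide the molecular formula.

C6H6

Heavy atoms from the SMILES: 6 C.
Implicit hydrogens by atom environment:
  6 × C (aromatic): 1 H each → 6
  Total hydrogens = 6.
Molecular formula: C6H6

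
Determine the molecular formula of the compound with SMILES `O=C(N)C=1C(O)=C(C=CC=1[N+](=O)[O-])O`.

C7H6N2O5

Heavy atoms from the SMILES: 7 C, 2 N, 5 O.
Implicit hydrogens by atom environment:
  4 × C (aromatic): no H
  2 × C (aromatic): 1 H each → 2
  2 × O: 1 H each → 2
  2 × O: no H
  1 × C: no H
  1 × N: 2 H
  1 × N (charge +1): no H
  1 × O (charge -1): no H
  Total hydrogens = 6.
Molecular formula: C7H6N2O5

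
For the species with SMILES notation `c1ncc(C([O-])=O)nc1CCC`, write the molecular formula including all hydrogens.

Heavy atoms from the SMILES: 8 C, 2 N, 2 O.
Implicit hydrogens by atom environment:
  2 × C: 2 H each → 4
  2 × C (aromatic): 1 H each → 2
  2 × C (aromatic): no H
  2 × N (aromatic): no H
  1 × C: 3 H
  1 × C: no H
  1 × O: no H
  1 × O (charge -1): no H
  Total hydrogens = 9.
Net charge -1.
Molecular formula: C8H9N2O2-

C8H9N2O2-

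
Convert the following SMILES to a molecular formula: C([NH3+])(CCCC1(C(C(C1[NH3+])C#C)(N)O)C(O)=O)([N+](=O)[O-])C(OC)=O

Heavy atoms from the SMILES: 13 C, 4 N, 7 O.
Implicit hydrogens by atom environment:
  6 × C: no H
  4 × O: no H
  3 × C: 2 H each → 6
  3 × C: 1 H each → 3
  2 × N (charge +1): 3 H each → 6
  2 × O: 1 H each → 2
  1 × C: 3 H
  1 × N: 2 H
  1 × N (charge +1): no H
  1 × O (charge -1): no H
  Total hydrogens = 22.
Net charge +2.
Molecular formula: [C13H22N4O7]2+

[C13H22N4O7]2+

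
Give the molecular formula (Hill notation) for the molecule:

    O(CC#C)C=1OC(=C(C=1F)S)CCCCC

C12H15FO2S

Heavy atoms from the SMILES: 12 C, 1 F, 2 O, 1 S.
Implicit hydrogens by atom environment:
  5 × C: 2 H each → 10
  4 × C (aromatic): no H
  1 × C: 3 H
  1 × C: 1 H
  1 × C: no H
  1 × F: no H
  1 × O (aromatic): no H
  1 × O: no H
  1 × S: 1 H
  Total hydrogens = 15.
Molecular formula: C12H15FO2S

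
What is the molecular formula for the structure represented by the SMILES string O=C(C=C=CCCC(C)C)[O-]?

Heavy atoms from the SMILES: 9 C, 2 O.
Implicit hydrogens by atom environment:
  3 × C: 1 H each → 3
  2 × C: 3 H each → 6
  2 × C: 2 H each → 4
  2 × C: no H
  1 × O: no H
  1 × O (charge -1): no H
  Total hydrogens = 13.
Net charge -1.
Molecular formula: C9H13O2-

C9H13O2-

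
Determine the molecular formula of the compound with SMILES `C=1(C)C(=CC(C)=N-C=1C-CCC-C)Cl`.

Heavy atoms from the SMILES: 12 C, 1 Cl, 1 N.
Implicit hydrogens by atom environment:
  4 × C: 2 H each → 8
  4 × C (aromatic): no H
  3 × C: 3 H each → 9
  1 × C (aromatic): 1 H
  1 × Cl: no H
  1 × N (aromatic): no H
  Total hydrogens = 18.
Molecular formula: C12H18ClN

C12H18ClN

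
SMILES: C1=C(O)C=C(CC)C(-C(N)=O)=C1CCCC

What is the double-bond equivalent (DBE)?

5

Molecular formula from the SMILES: C13H19NO2.
DoU = (2C + 2 + N − H − X)/2 = (2·13 + 2 + 1 − 19 − 0)/2 = 10/2 = 5.
(Structurally: 1 ring(s) + 4 π bond(s) = 5.)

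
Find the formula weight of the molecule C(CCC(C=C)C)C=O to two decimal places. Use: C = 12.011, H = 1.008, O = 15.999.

126.20

Molecular formula: C8H14O.
M = 8×12.011 + 14×1.008 + 1×15.999 = 126.20 g/mol.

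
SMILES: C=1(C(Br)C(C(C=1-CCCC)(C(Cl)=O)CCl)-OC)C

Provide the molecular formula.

Heavy atoms from the SMILES: 1 Br, 13 C, 2 Cl, 2 O.
Implicit hydrogens by atom environment:
  4 × C: 2 H each → 8
  4 × C: no H
  3 × C: 3 H each → 9
  2 × C: 1 H each → 2
  2 × Cl: no H
  2 × O: no H
  1 × Br: no H
  Total hydrogens = 19.
Molecular formula: C13H19BrCl2O2

C13H19BrCl2O2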